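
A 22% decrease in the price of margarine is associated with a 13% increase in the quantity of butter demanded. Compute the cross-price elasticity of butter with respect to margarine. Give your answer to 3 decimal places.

-0.591

ε = (%ΔQ of butter) / (%ΔP of margarine) = (13%) / (-22%) ≈ -0.591.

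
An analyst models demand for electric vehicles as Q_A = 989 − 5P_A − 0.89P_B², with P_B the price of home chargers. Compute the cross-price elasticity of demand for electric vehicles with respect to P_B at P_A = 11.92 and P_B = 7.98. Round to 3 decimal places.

-0.130

At P_A = 11.92 and P_B = 7.98: Q_A = 872.724.
∂Q_A/∂P_B = -1.78P_B = -1.78(7.98) = -14.2044.
ε = (∂Q_A/∂P_B)(P_B/Q_A) = -14.2044 × (7.98/872.724) ≈ -0.130.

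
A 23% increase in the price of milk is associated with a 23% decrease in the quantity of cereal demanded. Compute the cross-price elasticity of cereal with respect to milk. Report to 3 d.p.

-1.000

ε = (%ΔQ of cereal) / (%ΔP of milk) = (-23%) / (23%) ≈ -1.000.
Negative cross-price elasticity: complements.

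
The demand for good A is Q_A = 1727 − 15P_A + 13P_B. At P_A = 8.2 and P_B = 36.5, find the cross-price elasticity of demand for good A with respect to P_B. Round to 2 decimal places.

0.23

At P_A = 8.2 and P_B = 36.5: Q_A = 2078.5.
∂Q_A/∂P_B = 13.
ε = (∂Q_A/∂P_B)(P_B/Q_A) = 13 × (36.5/2078.5) ≈ 0.23.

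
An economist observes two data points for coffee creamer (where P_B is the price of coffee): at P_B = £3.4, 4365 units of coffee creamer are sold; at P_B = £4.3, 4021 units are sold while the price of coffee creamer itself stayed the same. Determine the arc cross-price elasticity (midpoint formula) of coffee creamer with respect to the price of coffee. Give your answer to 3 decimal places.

ΔQ_A = 4021 − 4365 = -344; ΔP_B = 4.3 − 3.4 = 0.9.
Midpoints: Q̄_A = 4193.0, P̄_B = 3.85.
ε = (ΔQ_A/Q̄_A)/(ΔP_B/P̄_B) = (-344/4193.0)/(0.9/3.85) ≈ -0.351.
ε < 0: coffee creamer and coffee are complements.

-0.351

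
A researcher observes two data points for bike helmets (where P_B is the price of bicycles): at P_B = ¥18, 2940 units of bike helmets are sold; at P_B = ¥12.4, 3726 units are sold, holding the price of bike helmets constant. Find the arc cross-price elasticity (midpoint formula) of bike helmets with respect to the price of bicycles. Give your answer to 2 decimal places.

-0.64

ΔQ_A = 3726 − 2940 = 786; ΔP_B = 12.4 − 18 = -5.6.
Midpoints: Q̄_A = 3333.0, P̄_B = 15.20.
ε = (ΔQ_A/Q̄_A)/(ΔP_B/P̄_B) = (786/3333.0)/(-5.6/15.20) ≈ -0.64.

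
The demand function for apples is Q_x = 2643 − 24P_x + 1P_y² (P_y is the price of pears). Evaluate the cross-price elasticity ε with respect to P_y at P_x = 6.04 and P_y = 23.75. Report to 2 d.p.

At P_x = 6.04 and P_y = 23.75: Q_x = 3062.102.
∂Q_x/∂P_y = 2P_y = 2(23.75) = 47.5000.
ε = (∂Q_x/∂P_y)(P_y/Q_x) = 47.5000 × (23.75/3062.102) ≈ 0.37.

0.37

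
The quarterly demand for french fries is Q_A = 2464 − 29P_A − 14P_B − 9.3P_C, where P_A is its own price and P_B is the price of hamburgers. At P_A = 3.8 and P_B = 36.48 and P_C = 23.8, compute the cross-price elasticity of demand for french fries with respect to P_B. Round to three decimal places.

At P_A = 3.8 and P_B = 36.48 and P_C = 23.8: Q_A = 1621.74.
∂Q_A/∂P_B = -14.
ε = (∂Q_A/∂P_B)(P_B/Q_A) = -14 × (36.48/1621.74) ≈ -0.315.

-0.315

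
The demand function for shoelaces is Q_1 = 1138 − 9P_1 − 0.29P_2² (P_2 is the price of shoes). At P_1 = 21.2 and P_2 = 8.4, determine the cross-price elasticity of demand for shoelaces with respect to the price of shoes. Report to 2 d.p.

-0.04

At P_1 = 21.2 and P_2 = 8.4: Q_1 = 926.738.
∂Q_1/∂P_2 = -0.58P_2 = -0.58(8.4) = -4.8720.
ε = (∂Q_1/∂P_2)(P_2/Q_1) = -4.8720 × (8.4/926.738) ≈ -0.04.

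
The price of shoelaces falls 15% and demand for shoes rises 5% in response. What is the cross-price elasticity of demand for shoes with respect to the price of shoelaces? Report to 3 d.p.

ε = (%ΔQ of shoes) / (%ΔP of shoelaces) = (5%) / (-15%) ≈ -0.333.

-0.333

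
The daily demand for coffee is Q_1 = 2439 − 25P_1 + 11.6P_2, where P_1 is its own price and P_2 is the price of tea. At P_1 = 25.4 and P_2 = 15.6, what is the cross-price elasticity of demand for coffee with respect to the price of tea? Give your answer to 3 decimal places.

At P_1 = 25.4 and P_2 = 15.6: Q_1 = 1984.96.
∂Q_1/∂P_2 = 11.6.
ε = (∂Q_1/∂P_2)(P_2/Q_1) = 11.6 × (15.6/1984.96) ≈ 0.091.
Since ε > 0, coffee and tea are substitutes.

0.091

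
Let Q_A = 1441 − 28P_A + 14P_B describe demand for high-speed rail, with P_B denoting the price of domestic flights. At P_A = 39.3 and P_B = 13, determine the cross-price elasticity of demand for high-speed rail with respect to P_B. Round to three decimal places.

At P_A = 39.3 and P_B = 13: Q_A = 522.6.
∂Q_A/∂P_B = 14.
ε = (∂Q_A/∂P_B)(P_B/Q_A) = 14 × (13/522.6) ≈ 0.348.

0.348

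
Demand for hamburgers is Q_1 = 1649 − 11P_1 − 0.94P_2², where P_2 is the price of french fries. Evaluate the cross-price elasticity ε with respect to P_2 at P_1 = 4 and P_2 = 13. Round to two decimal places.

At P_1 = 4 and P_2 = 13: Q_1 = 1446.14.
∂Q_1/∂P_2 = -1.88P_2 = -1.88(13) = -24.4400.
ε = (∂Q_1/∂P_2)(P_2/Q_1) = -24.4400 × (13/1446.14) ≈ -0.22.
ε < 0: complements.

-0.22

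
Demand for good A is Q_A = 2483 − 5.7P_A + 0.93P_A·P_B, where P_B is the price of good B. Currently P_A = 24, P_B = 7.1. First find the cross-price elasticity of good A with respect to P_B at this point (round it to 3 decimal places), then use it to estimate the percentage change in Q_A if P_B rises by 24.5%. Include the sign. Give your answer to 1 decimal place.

1.5%

At P_A = 24, P_B = 7.1: Q_A = 2504.672.
∂Q_A/∂P_B = 0.93P_A = 22.3200.
ε = (∂Q_A/∂P_B)(P_B/Q_A) = 22.3200 × 7.1/2504.672 ≈ 0.063.
%ΔQ_A ≈ ε × %ΔP_B = 0.063 × (24.5%) = 1.5%.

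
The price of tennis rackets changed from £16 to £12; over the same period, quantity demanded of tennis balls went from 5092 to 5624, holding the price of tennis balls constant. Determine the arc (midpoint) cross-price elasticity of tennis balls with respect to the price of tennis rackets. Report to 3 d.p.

ΔQ_A = 5624 − 5092 = 532; ΔP_B = 12 − 16 = -4.
Midpoints: Q̄_A = 5358.0, P̄_B = 14.00.
ε = (ΔQ_A/Q̄_A)/(ΔP_B/P̄_B) = (532/5358.0)/(-4/14.00) ≈ -0.348.
ε < 0: tennis balls and tennis rackets are complements.

-0.348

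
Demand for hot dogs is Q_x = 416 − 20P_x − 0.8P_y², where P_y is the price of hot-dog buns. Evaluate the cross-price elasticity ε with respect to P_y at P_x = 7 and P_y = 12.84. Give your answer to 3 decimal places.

-1.830

At P_x = 7 and P_y = 12.84: Q_x = 144.108.
∂Q_x/∂P_y = -1.6P_y = -1.6(12.84) = -20.5440.
ε = (∂Q_x/∂P_y)(P_y/Q_x) = -20.5440 × (12.84/144.108) ≈ -1.830.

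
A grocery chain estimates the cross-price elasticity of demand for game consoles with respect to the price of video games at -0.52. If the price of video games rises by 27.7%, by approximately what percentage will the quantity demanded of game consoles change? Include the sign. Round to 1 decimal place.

%ΔQ ≈ ε × %ΔP of video games = -0.52 × (27.7%) = -14.4%.

-14.4%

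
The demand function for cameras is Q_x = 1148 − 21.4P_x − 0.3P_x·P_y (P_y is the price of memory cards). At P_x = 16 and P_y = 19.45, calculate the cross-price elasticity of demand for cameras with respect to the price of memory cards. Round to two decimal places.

-0.13

At P_x = 16 and P_y = 19.45: Q_x = 712.24.
∂Q_x/∂P_y = -0.3P_x = -0.3(16) = -4.8000.
ε = (∂Q_x/∂P_y)(P_y/Q_x) = -4.8000 × (19.45/712.24) ≈ -0.13.
ε < 0: complements.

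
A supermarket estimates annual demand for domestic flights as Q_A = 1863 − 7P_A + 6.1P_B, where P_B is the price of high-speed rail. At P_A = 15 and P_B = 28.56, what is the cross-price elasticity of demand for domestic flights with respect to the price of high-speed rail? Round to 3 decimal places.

0.090

At P_A = 15 and P_B = 28.56: Q_A = 1932.216.
∂Q_A/∂P_B = 6.1.
ε = (∂Q_A/∂P_B)(P_B/Q_A) = 6.1 × (28.56/1932.216) ≈ 0.090.
Since ε > 0, domestic flights and high-speed rail are substitutes.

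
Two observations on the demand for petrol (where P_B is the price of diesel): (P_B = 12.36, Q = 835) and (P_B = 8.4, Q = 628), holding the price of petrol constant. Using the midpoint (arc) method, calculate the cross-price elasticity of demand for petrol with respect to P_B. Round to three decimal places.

0.742

ΔQ_A = 628 − 835 = -207; ΔP_B = 8.4 − 12.36 = -3.96.
Midpoints: Q̄_A = 731.5, P̄_B = 10.38.
ε = (ΔQ_A/Q̄_A)/(ΔP_B/P̄_B) = (-207/731.5)/(-3.96/10.38) ≈ 0.742.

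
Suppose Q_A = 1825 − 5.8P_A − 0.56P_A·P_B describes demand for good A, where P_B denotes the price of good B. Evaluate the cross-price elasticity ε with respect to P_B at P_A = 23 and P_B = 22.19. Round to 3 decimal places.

At P_A = 23 and P_B = 22.19: Q_A = 1405.793.
∂Q_A/∂P_B = -0.56P_A = -0.56(23) = -12.8800.
ε = (∂Q_A/∂P_B)(P_B/Q_A) = -12.8800 × (22.19/1405.793) ≈ -0.203.
ε < 0: complements.

-0.203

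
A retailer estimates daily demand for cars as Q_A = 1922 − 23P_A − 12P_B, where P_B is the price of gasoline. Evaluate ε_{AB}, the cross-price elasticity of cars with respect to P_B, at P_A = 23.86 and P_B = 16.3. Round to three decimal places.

-0.166

At P_A = 23.86 and P_B = 16.3: Q_A = 1177.62.
∂Q_A/∂P_B = -12.
ε = (∂Q_A/∂P_B)(P_B/Q_A) = -12 × (16.3/1177.62) ≈ -0.166.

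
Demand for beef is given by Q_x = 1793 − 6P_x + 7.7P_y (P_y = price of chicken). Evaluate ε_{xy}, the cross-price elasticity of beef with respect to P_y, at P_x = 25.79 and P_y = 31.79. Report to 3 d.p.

0.130

At P_x = 25.79 and P_y = 31.79: Q_x = 1883.043.
∂Q_x/∂P_y = 7.7.
ε = (∂Q_x/∂P_y)(P_y/Q_x) = 7.7 × (31.79/1883.043) ≈ 0.130.
Since ε > 0, beef and chicken are substitutes.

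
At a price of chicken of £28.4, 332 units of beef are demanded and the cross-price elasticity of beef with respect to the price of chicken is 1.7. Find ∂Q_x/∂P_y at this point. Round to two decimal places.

19.87

ε = (∂Q_x/∂P_y)·(P_y/Q_x) ⇒ ∂Q_x/∂P_y = ε·Q_x/P_y = 1.7 × 332/28.4 ≈ 19.87.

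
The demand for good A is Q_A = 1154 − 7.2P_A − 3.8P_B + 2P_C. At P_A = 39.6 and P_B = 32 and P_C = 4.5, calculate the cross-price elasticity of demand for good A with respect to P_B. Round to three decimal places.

-0.161

At P_A = 39.6 and P_B = 32 and P_C = 4.5: Q_A = 756.28.
∂Q_A/∂P_B = -3.8.
ε = (∂Q_A/∂P_B)(P_B/Q_A) = -3.8 × (32/756.28) ≈ -0.161.
Since ε < 0, good A and good B are complements.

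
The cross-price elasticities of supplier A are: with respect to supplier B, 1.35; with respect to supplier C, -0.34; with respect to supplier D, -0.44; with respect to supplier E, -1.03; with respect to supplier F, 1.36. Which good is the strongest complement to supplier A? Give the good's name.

Complements have ε < 0. The most negative value is -1.03 (supplier E).

supplier E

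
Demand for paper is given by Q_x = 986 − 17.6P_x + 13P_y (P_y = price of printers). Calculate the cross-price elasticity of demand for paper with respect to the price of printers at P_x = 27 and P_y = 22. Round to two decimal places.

0.36

At P_x = 27 and P_y = 22: Q_x = 796.8.
∂Q_x/∂P_y = 13.
ε = (∂Q_x/∂P_y)(P_y/Q_x) = 13 × (22/796.8) ≈ 0.36.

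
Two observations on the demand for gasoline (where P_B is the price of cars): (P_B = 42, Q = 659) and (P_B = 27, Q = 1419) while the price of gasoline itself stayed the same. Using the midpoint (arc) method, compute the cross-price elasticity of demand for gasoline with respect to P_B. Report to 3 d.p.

-1.682

ΔQ_A = 1419 − 659 = 760; ΔP_B = 27 − 42 = -15.
Midpoints: Q̄_A = 1039.0, P̄_B = 34.50.
ε = (ΔQ_A/Q̄_A)/(ΔP_B/P̄_B) = (760/1039.0)/(-15/34.50) ≈ -1.682.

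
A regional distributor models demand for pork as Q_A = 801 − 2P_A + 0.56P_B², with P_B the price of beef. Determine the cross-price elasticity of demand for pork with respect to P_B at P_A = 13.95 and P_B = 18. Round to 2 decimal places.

At P_A = 13.95 and P_B = 18: Q_A = 954.54.
∂Q_A/∂P_B = 1.12P_B = 1.12(18) = 20.1600.
ε = (∂Q_A/∂P_B)(P_B/Q_A) = 20.1600 × (18/954.54) ≈ 0.38.

0.38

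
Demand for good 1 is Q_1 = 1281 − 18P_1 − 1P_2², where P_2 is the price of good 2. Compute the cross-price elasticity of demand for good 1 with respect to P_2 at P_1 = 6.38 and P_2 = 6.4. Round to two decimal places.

-0.07

At P_1 = 6.38 and P_2 = 6.4: Q_1 = 1125.2.
∂Q_1/∂P_2 = -2P_2 = -2(6.4) = -12.8000.
ε = (∂Q_1/∂P_2)(P_2/Q_1) = -12.8000 × (6.4/1125.2) ≈ -0.07.
ε < 0: complements.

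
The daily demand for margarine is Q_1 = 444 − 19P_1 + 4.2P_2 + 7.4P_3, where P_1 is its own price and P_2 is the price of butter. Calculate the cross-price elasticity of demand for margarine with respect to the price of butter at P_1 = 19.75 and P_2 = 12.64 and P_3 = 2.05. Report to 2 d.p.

At P_1 = 19.75 and P_2 = 12.64 and P_3 = 2.05: Q_1 = 137.008.
∂Q_1/∂P_2 = 4.2.
ε = (∂Q_1/∂P_2)(P_2/Q_1) = 4.2 × (12.64/137.008) ≈ 0.39.

0.39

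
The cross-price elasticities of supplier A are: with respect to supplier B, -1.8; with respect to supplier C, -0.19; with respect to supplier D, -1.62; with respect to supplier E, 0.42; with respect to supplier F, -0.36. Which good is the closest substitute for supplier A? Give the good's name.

supplier E

Substitutes have ε > 0. Among the positive values, 0.42 (supplier E) is largest.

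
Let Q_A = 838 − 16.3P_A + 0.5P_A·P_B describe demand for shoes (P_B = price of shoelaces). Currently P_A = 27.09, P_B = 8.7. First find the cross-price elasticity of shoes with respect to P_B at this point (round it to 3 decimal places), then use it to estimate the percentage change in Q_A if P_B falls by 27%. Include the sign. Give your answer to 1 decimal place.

-6.2%

At P_A = 27.09, P_B = 8.7: Q_A = 514.274.
∂Q_A/∂P_B = 0.5P_A = 13.5450.
ε = (∂Q_A/∂P_B)(P_B/Q_A) = 13.5450 × 8.7/514.274 ≈ 0.229.
%ΔQ_A ≈ ε × %ΔP_B = 0.229 × (-27%) = -6.2%.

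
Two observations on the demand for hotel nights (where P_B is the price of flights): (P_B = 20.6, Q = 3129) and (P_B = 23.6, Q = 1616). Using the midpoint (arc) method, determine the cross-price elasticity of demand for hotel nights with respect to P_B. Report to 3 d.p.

ΔQ_A = 1616 − 3129 = -1513; ΔP_B = 23.6 − 20.6 = 3.
Midpoints: Q̄_A = 2372.5, P̄_B = 22.10.
ε = (ΔQ_A/Q̄_A)/(ΔP_B/P̄_B) = (-1513/2372.5)/(3/22.10) ≈ -4.698.

-4.698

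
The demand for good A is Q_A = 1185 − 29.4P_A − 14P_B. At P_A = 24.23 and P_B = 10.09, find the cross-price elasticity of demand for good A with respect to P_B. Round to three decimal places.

At P_A = 24.23 and P_B = 10.09: Q_A = 331.378.
∂Q_A/∂P_B = -14.
ε = (∂Q_A/∂P_B)(P_B/Q_A) = -14 × (10.09/331.378) ≈ -0.426.
Since ε < 0, good A and good B are complements.

-0.426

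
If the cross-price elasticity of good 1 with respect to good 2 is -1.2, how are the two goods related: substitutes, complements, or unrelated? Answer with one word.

ε = -1.2 < 0, so a higher price of good 2 lowers demand for good 1: complements.

complements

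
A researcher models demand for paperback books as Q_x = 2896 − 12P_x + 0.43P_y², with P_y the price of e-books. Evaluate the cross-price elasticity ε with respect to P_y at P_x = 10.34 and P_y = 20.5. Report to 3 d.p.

0.122

At P_x = 10.34 and P_y = 20.5: Q_x = 2952.628.
∂Q_x/∂P_y = 0.86P_y = 0.86(20.5) = 17.6300.
ε = (∂Q_x/∂P_y)(P_y/Q_x) = 17.6300 × (20.5/2952.628) ≈ 0.122.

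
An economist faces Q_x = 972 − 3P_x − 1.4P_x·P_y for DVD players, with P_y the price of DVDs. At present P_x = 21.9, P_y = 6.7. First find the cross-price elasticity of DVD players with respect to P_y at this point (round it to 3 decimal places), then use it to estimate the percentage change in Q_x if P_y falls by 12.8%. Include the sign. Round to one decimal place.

3.8%

At P_x = 21.9, P_y = 6.7: Q_x = 700.878.
∂Q_x/∂P_y = -1.4P_x = -30.6600.
ε = (∂Q_x/∂P_y)(P_y/Q_x) = -30.6600 × 6.7/700.878 ≈ -0.293.
%ΔQ_x ≈ ε × %ΔP_y = -0.293 × (-12.8%) = 3.8%.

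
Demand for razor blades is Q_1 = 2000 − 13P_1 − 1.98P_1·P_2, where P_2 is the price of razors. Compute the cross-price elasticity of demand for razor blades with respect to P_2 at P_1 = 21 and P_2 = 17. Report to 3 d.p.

At P_1 = 21 and P_2 = 17: Q_1 = 1020.14.
∂Q_1/∂P_2 = -1.98P_1 = -1.98(21) = -41.5800.
ε = (∂Q_1/∂P_2)(P_2/Q_1) = -41.5800 × (17/1020.14) ≈ -0.693.

-0.693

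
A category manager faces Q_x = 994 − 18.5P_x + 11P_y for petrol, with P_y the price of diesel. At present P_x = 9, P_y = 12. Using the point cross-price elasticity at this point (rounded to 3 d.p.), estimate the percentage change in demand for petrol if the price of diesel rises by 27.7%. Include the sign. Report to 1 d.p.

At P_x = 9, P_y = 12: Q_x = 959.5.
∂Q_x/∂P_y = 11.
ε = (∂Q_x/∂P_y)(P_y/Q_x) = 11.0000 × 12/959.5 ≈ 0.138.
%ΔQ_x ≈ ε × %ΔP_y = 0.138 × (27.7%) = 3.8%.

3.8%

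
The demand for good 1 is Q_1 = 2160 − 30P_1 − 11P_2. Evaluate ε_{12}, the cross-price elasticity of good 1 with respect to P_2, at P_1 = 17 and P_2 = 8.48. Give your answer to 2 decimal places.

At P_1 = 17 and P_2 = 8.48: Q_1 = 1556.72.
∂Q_1/∂P_2 = -11.
ε = (∂Q_1/∂P_2)(P_2/Q_1) = -11 × (8.48/1556.72) ≈ -0.06.
Since ε < 0, good 1 and good 2 are complements.

-0.06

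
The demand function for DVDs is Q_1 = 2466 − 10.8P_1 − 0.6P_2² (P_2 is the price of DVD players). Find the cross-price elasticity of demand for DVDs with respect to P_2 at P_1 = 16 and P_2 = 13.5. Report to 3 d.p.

-0.100

At P_1 = 16 and P_2 = 13.5: Q_1 = 2183.85.
∂Q_1/∂P_2 = -1.2P_2 = -1.2(13.5) = -16.2000.
ε = (∂Q_1/∂P_2)(P_2/Q_1) = -16.2000 × (13.5/2183.85) ≈ -0.100.
ε < 0: complements.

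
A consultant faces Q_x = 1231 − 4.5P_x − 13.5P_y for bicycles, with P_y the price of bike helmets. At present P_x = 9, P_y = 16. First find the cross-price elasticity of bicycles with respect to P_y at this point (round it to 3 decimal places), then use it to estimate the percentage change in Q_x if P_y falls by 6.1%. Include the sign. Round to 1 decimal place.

At P_x = 9, P_y = 16: Q_x = 974.5.
∂Q_x/∂P_y = -13.5.
ε = (∂Q_x/∂P_y)(P_y/Q_x) = -13.5000 × 16/974.5 ≈ -0.222.
%ΔQ_x ≈ ε × %ΔP_y = -0.222 × (-6.1%) = 1.4%.

1.4%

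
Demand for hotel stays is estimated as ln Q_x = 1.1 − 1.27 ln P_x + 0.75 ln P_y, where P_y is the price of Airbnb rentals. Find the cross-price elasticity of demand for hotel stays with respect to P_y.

0.75

In a log-linear (constant-elasticity) demand function, the coefficient on ln P_y is the cross-price elasticity.
ε = 0.75. Positive, so hotel stays and Airbnb rentals are substitutes.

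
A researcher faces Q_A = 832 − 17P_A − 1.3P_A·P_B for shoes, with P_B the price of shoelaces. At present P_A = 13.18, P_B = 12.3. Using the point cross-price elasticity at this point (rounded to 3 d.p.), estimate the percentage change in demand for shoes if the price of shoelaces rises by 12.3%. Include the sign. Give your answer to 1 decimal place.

-6.5%

At P_A = 13.18, P_B = 12.3: Q_A = 397.192.
∂Q_A/∂P_B = -1.3P_A = -17.1340.
ε = (∂Q_A/∂P_B)(P_B/Q_A) = -17.1340 × 12.3/397.192 ≈ -0.531.
%ΔQ_A ≈ ε × %ΔP_B = -0.531 × (12.3%) = -6.5%.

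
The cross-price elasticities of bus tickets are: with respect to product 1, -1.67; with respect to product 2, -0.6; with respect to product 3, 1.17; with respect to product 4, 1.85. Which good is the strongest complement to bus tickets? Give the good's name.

product 1

Complements have ε < 0. The most negative value is -1.67 (product 1).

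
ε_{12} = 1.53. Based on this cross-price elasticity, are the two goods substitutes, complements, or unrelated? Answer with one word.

substitutes

ε = 1.53 > 0, so a higher price of good 2 raises demand for good 1: substitutes.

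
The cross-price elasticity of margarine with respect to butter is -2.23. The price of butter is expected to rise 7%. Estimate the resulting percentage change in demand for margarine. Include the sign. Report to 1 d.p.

%ΔQ ≈ ε × %ΔP of butter = -2.23 × (7%) = -15.6%.

-15.6%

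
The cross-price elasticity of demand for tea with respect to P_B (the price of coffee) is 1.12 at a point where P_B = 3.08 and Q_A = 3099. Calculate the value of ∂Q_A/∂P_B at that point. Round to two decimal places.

ε = (∂Q_A/∂P_B)·(P_B/Q_A) ⇒ ∂Q_A/∂P_B = ε·Q_A/P_B = 1.12 × 3099/3.08 ≈ 1126.91.

1126.91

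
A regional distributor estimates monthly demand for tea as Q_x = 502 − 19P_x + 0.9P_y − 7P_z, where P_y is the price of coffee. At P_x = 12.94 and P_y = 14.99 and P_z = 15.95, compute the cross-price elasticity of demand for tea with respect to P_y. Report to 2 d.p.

At P_x = 12.94 and P_y = 14.99 and P_z = 15.95: Q_x = 157.981.
∂Q_x/∂P_y = 0.9.
ε = (∂Q_x/∂P_y)(P_y/Q_x) = 0.9 × (14.99/157.981) ≈ 0.09.

0.09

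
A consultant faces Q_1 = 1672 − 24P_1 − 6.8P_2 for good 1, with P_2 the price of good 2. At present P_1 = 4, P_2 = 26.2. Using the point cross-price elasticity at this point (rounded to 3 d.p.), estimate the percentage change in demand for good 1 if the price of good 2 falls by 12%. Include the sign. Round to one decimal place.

1.5%

At P_1 = 4, P_2 = 26.2: Q_1 = 1397.84.
∂Q_1/∂P_2 = -6.8.
ε = (∂Q_1/∂P_2)(P_2/Q_1) = -6.8000 × 26.2/1397.84 ≈ -0.127.
%ΔQ_1 ≈ ε × %ΔP_2 = -0.127 × (-12%) = 1.5%.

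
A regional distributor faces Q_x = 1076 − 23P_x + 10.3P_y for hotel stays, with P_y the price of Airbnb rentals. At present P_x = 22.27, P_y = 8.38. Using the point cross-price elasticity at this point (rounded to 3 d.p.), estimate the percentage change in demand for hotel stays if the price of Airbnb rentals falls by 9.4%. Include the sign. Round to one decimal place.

At P_x = 22.27, P_y = 8.38: Q_x = 650.104.
∂Q_x/∂P_y = 10.3.
ε = (∂Q_x/∂P_y)(P_y/Q_x) = 10.3000 × 8.38/650.104 ≈ 0.133.
%ΔQ_x ≈ ε × %ΔP_y = 0.133 × (-9.4%) = -1.3%.

-1.3%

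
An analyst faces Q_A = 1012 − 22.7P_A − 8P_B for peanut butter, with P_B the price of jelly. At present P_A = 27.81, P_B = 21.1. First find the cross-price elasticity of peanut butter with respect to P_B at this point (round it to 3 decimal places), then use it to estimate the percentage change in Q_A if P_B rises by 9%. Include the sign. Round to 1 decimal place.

-7.2%

At P_A = 27.81, P_B = 21.1: Q_A = 211.913.
∂Q_A/∂P_B = -8.
ε = (∂Q_A/∂P_B)(P_B/Q_A) = -8.0000 × 21.1/211.913 ≈ -0.797.
%ΔQ_A ≈ ε × %ΔP_B = -0.797 × (9%) = -7.2%.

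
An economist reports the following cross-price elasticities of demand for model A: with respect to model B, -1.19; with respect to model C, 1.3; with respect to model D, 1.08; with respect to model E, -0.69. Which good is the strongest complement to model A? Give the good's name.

Complements have ε < 0. The most negative value is -1.19 (model B).

model B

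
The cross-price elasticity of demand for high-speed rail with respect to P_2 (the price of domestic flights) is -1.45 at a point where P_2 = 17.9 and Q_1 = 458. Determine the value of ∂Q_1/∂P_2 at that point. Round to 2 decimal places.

-37.10

ε = (∂Q_1/∂P_2)·(P_2/Q_1) ⇒ ∂Q_1/∂P_2 = ε·Q_1/P_2 = -1.45 × 458/17.9 ≈ -37.10.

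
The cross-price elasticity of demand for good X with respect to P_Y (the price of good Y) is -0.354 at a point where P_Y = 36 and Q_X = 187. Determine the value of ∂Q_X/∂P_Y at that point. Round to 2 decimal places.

ε = (∂Q_X/∂P_Y)·(P_Y/Q_X) ⇒ ∂Q_X/∂P_Y = ε·Q_X/P_Y = -0.354 × 187/36 ≈ -1.84.

-1.84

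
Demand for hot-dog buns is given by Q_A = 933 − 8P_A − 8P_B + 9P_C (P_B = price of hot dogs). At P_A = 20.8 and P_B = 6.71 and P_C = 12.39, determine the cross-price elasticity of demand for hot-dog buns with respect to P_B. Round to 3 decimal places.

At P_A = 20.8 and P_B = 6.71 and P_C = 12.39: Q_A = 824.43.
∂Q_A/∂P_B = -8.
ε = (∂Q_A/∂P_B)(P_B/Q_A) = -8 × (6.71/824.43) ≈ -0.065.
Since ε < 0, hot-dog buns and hot dogs are complements.

-0.065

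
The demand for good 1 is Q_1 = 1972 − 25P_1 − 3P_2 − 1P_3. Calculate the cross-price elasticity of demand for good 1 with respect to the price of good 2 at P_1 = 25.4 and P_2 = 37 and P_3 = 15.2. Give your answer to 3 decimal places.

-0.092

At P_1 = 25.4 and P_2 = 37 and P_3 = 15.2: Q_1 = 1210.8.
∂Q_1/∂P_2 = -3.
ε = (∂Q_1/∂P_2)(P_2/Q_1) = -3 × (37/1210.8) ≈ -0.092.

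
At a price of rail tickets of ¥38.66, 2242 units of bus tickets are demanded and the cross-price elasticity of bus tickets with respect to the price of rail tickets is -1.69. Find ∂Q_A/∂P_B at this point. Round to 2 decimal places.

ε = (∂Q_A/∂P_B)·(P_B/Q_A) ⇒ ∂Q_A/∂P_B = ε·Q_A/P_B = -1.69 × 2242/38.66 ≈ -98.01.

-98.01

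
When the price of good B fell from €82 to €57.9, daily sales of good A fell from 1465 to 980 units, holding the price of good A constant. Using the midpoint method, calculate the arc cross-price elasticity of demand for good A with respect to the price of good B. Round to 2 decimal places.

1.15

ΔQ_A = 980 − 1465 = -485; ΔP_B = 57.9 − 82 = -24.1.
Midpoints: Q̄_A = 1222.5, P̄_B = 69.95.
ε = (ΔQ_A/Q̄_A)/(ΔP_B/P̄_B) = (-485/1222.5)/(-24.1/69.95) ≈ 1.15.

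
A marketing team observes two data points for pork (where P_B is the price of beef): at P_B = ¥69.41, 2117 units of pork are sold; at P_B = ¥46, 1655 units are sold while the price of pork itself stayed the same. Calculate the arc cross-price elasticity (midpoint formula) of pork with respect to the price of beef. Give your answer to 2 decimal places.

ΔQ_A = 1655 − 2117 = -462; ΔP_B = 46 − 69.41 = -23.41.
Midpoints: Q̄_A = 1886.0, P̄_B = 57.70.
ε = (ΔQ_A/Q̄_A)/(ΔP_B/P̄_B) = (-462/1886.0)/(-23.41/57.70) ≈ 0.60.
ε > 0: pork and beef are substitutes.

0.60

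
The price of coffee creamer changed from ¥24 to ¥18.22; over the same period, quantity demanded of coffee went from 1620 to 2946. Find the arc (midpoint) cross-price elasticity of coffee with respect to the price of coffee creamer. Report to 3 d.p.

ΔQ_A = 2946 − 1620 = 1326; ΔP_B = 18.22 − 24 = -5.78.
Midpoints: Q̄_A = 2283.0, P̄_B = 21.11.
ε = (ΔQ_A/Q̄_A)/(ΔP_B/P̄_B) = (1326/2283.0)/(-5.78/21.11) ≈ -2.121.
ε < 0: coffee and coffee creamer are complements.

-2.121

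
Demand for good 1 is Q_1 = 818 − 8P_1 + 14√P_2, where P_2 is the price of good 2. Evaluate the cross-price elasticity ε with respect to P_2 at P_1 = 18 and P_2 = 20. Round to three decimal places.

At P_1 = 18 and P_2 = 20: Q_1 = 736.610.
∂Q_1/∂P_2 = 14/(2√P_2) = 14/(2√20) = 1.5652.
ε = (∂Q_1/∂P_2)(P_2/Q_1) = 1.5652 × (20/736.610) ≈ 0.042.

0.042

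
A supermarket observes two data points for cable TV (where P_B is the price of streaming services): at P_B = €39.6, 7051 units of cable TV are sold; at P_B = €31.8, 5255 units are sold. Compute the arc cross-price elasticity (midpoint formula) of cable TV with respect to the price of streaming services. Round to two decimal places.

1.34

ΔQ_A = 5255 − 7051 = -1796; ΔP_B = 31.8 − 39.6 = -7.8.
Midpoints: Q̄_A = 6153.0, P̄_B = 35.70.
ε = (ΔQ_A/Q̄_A)/(ΔP_B/P̄_B) = (-1796/6153.0)/(-7.8/35.70) ≈ 1.34.
ε > 0: cable TV and streaming services are substitutes.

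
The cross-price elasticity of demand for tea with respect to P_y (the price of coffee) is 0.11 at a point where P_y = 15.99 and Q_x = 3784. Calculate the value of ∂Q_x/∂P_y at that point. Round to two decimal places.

ε = (∂Q_x/∂P_y)·(P_y/Q_x) ⇒ ∂Q_x/∂P_y = ε·Q_x/P_y = 0.11 × 3784/15.99 ≈ 26.03.

26.03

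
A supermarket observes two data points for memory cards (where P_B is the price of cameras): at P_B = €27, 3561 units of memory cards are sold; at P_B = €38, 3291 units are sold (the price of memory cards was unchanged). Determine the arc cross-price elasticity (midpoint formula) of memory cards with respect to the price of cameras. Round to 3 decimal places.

-0.233

ΔQ_A = 3291 − 3561 = -270; ΔP_B = 38 − 27 = 11.
Midpoints: Q̄_A = 3426.0, P̄_B = 32.50.
ε = (ΔQ_A/Q̄_A)/(ΔP_B/P̄_B) = (-270/3426.0)/(11/32.50) ≈ -0.233.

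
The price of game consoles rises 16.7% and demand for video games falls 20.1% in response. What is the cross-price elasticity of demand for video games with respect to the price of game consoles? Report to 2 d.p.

-1.20

ε = (%ΔQ of video games) / (%ΔP of game consoles) = (-20.1%) / (16.7%) ≈ -1.20.
Negative cross-price elasticity: complements.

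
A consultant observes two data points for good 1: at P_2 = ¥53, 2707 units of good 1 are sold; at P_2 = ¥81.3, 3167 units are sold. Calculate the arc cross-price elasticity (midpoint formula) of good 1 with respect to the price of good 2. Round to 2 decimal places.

0.37

ΔQ_1 = 3167 − 2707 = 460; ΔP_2 = 81.3 − 53 = 28.3.
Midpoints: Q̄_1 = 2937.0, P̄_2 = 67.15.
ε = (ΔQ_1/Q̄_1)/(ΔP_2/P̄_2) = (460/2937.0)/(28.3/67.15) ≈ 0.37.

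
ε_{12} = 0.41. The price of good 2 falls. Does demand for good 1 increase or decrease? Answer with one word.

decrease

ε > 0 and the price of good 2 falls, so the quantity of good 1 moves in the same direction: it decreases.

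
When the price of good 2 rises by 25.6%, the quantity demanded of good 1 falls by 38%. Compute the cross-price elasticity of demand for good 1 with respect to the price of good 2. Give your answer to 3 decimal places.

ε = (%ΔQ of good 1) / (%ΔP of good 2) = (-38%) / (25.6%) ≈ -1.484.

-1.484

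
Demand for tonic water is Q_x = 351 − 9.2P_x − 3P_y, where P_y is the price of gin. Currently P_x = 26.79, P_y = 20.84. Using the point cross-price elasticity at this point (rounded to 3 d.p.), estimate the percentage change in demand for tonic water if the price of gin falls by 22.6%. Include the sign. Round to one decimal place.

At P_x = 26.79, P_y = 20.84: Q_x = 42.012.
∂Q_x/∂P_y = -3.
ε = (∂Q_x/∂P_y)(P_y/Q_x) = -3.0000 × 20.84/42.012 ≈ -1.488.
%ΔQ_x ≈ ε × %ΔP_y = -1.488 × (-22.6%) = 33.6%.

33.6%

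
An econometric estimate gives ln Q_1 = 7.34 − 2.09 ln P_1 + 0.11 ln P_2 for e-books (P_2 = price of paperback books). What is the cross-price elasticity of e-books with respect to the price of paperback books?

0.11

In a log-linear (constant-elasticity) demand function, the coefficient on ln P_2 is the cross-price elasticity.
ε = 0.11. Positive, so e-books and paperback books are substitutes.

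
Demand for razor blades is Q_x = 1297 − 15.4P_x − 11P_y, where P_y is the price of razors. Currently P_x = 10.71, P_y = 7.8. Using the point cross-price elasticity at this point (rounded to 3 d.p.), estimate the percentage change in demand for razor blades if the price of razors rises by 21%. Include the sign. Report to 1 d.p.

-1.7%

At P_x = 10.71, P_y = 7.8: Q_x = 1046.266.
∂Q_x/∂P_y = -11.
ε = (∂Q_x/∂P_y)(P_y/Q_x) = -11.0000 × 7.8/1046.266 ≈ -0.082.
%ΔQ_x ≈ ε × %ΔP_y = -0.082 × (21%) = -1.7%.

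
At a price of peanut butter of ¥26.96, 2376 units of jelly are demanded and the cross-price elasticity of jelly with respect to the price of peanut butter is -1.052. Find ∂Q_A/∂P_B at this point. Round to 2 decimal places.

ε = (∂Q_A/∂P_B)·(P_B/Q_A) ⇒ ∂Q_A/∂P_B = ε·Q_A/P_B = -1.052 × 2376/26.96 ≈ -92.71.

-92.71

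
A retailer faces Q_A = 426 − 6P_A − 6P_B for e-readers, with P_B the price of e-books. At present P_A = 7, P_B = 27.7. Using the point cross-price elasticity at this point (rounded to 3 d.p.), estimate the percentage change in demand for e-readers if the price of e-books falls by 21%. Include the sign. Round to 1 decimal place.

16.0%

At P_A = 7, P_B = 27.7: Q_A = 217.8.
∂Q_A/∂P_B = -6.
ε = (∂Q_A/∂P_B)(P_B/Q_A) = -6.0000 × 27.7/217.8 ≈ -0.763.
%ΔQ_A ≈ ε × %ΔP_B = -0.763 × (-21%) = 16.0%.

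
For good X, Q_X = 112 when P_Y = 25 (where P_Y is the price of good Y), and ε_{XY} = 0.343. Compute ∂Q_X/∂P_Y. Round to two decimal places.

ε = (∂Q_X/∂P_Y)·(P_Y/Q_X) ⇒ ∂Q_X/∂P_Y = ε·Q_X/P_Y = 0.343 × 112/25 ≈ 1.54.

1.54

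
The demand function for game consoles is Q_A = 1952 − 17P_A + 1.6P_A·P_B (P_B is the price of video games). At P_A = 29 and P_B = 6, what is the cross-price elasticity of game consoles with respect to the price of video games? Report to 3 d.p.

0.160

At P_A = 29 and P_B = 6: Q_A = 1737.4.
∂Q_A/∂P_B = 1.6P_A = 1.6(29) = 46.4000.
ε = (∂Q_A/∂P_B)(P_B/Q_A) = 46.4000 × (6/1737.4) ≈ 0.160.
ε > 0: substitutes.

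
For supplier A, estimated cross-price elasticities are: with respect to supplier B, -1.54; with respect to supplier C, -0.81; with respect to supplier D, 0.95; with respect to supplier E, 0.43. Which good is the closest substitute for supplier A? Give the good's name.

supplier D

Substitutes have ε > 0. Among the positive values, 0.95 (supplier D) is largest.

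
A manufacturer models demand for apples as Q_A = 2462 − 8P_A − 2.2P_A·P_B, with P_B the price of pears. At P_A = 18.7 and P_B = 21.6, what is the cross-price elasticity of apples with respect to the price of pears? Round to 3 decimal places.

-0.624

At P_A = 18.7 and P_B = 21.6: Q_A = 1423.776.
∂Q_A/∂P_B = -2.2P_A = -2.2(18.7) = -41.1400.
ε = (∂Q_A/∂P_B)(P_B/Q_A) = -41.1400 × (21.6/1423.776) ≈ -0.624.
ε < 0: complements.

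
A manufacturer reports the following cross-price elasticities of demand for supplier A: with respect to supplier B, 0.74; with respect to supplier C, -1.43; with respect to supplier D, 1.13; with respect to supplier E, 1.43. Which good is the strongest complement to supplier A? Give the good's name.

supplier C

Complements have ε < 0. The most negative value is -1.43 (supplier C).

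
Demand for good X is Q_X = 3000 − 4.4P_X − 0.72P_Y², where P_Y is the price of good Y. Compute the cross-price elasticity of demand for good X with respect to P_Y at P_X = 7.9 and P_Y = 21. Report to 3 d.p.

At P_X = 7.9 and P_Y = 21: Q_X = 2647.72.
∂Q_X/∂P_Y = -1.44P_Y = -1.44(21) = -30.2400.
ε = (∂Q_X/∂P_Y)(P_Y/Q_X) = -30.2400 × (21/2647.72) ≈ -0.240.

-0.240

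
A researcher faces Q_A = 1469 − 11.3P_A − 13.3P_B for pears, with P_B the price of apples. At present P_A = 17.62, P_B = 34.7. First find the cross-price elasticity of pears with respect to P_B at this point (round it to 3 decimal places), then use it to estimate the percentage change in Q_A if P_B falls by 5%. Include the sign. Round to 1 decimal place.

At P_A = 17.62, P_B = 34.7: Q_A = 808.384.
∂Q_A/∂P_B = -13.3.
ε = (∂Q_A/∂P_B)(P_B/Q_A) = -13.3000 × 34.7/808.384 ≈ -0.571.
%ΔQ_A ≈ ε × %ΔP_B = -0.571 × (-5%) = 2.9%.

2.9%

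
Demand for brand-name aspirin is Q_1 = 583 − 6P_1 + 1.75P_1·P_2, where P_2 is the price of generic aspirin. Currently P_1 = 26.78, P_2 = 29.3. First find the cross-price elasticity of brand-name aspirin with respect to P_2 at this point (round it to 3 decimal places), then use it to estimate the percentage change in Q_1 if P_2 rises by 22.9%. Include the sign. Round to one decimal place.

At P_1 = 26.78, P_2 = 29.3: Q_1 = 1795.465.
∂Q_1/∂P_2 = 1.75P_1 = 46.8650.
ε = (∂Q_1/∂P_2)(P_2/Q_1) = 46.8650 × 29.3/1795.465 ≈ 0.765.
%ΔQ_1 ≈ ε × %ΔP_2 = 0.765 × (22.9%) = 17.5%.

17.5%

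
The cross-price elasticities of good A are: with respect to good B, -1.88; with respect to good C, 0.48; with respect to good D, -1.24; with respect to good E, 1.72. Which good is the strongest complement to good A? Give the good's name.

good B

Complements have ε < 0. The most negative value is -1.88 (good B).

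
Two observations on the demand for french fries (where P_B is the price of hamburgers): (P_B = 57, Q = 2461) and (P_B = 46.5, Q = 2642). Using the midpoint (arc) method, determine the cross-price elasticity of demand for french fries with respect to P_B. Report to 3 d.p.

-0.350

ΔQ_A = 2642 − 2461 = 181; ΔP_B = 46.5 − 57 = -10.5.
Midpoints: Q̄_A = 2551.5, P̄_B = 51.75.
ε = (ΔQ_A/Q̄_A)/(ΔP_B/P̄_B) = (181/2551.5)/(-10.5/51.75) ≈ -0.350.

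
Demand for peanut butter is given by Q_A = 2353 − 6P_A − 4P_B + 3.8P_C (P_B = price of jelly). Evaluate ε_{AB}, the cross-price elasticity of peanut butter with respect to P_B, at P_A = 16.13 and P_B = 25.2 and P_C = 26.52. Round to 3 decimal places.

-0.045

At P_A = 16.13 and P_B = 25.2 and P_C = 26.52: Q_A = 2256.196.
∂Q_A/∂P_B = -4.
ε = (∂Q_A/∂P_B)(P_B/Q_A) = -4 × (25.2/2256.196) ≈ -0.045.
Since ε < 0, peanut butter and jelly are complements.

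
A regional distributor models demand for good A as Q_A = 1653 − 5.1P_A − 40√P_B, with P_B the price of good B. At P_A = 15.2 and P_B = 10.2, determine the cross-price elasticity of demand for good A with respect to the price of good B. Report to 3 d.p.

At P_A = 15.2 and P_B = 10.2: Q_A = 1447.730.
∂Q_A/∂P_B = -40/(2√P_B) = -40/(2√10.2) = -6.2622.
ε = (∂Q_A/∂P_B)(P_B/Q_A) = -6.2622 × (10.2/1447.730) ≈ -0.044.
ε < 0: complements.

-0.044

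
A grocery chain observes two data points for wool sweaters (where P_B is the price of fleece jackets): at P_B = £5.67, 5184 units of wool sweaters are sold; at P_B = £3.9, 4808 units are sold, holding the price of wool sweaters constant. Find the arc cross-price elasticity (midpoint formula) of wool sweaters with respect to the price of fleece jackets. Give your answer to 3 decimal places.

0.203

ΔQ_A = 4808 − 5184 = -376; ΔP_B = 3.9 − 5.67 = -1.77.
Midpoints: Q̄_A = 4996.0, P̄_B = 4.79.
ε = (ΔQ_A/Q̄_A)/(ΔP_B/P̄_B) = (-376/4996.0)/(-1.77/4.79) ≈ 0.203.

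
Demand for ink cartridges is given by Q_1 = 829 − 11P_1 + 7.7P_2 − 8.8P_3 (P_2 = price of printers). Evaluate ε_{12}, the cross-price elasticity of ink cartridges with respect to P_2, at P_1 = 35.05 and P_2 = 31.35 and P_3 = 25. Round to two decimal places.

At P_1 = 35.05 and P_2 = 31.35 and P_3 = 25: Q_1 = 464.845.
∂Q_1/∂P_2 = 7.7.
ε = (∂Q_1/∂P_2)(P_2/Q_1) = 7.7 × (31.35/464.845) ≈ 0.52.

0.52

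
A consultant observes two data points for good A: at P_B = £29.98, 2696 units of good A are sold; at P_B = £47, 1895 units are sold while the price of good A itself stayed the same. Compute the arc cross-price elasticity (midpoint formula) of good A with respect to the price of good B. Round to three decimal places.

-0.789

ΔQ_A = 1895 − 2696 = -801; ΔP_B = 47 − 29.98 = 17.02.
Midpoints: Q̄_A = 2295.5, P̄_B = 38.49.
ε = (ΔQ_A/Q̄_A)/(ΔP_B/P̄_B) = (-801/2295.5)/(17.02/38.49) ≈ -0.789.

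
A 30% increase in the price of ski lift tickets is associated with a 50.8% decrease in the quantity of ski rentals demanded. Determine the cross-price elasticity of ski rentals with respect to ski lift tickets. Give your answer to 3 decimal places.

ε = (%ΔQ of ski rentals) / (%ΔP of ski lift tickets) = (-50.8%) / (30%) ≈ -1.693.

-1.693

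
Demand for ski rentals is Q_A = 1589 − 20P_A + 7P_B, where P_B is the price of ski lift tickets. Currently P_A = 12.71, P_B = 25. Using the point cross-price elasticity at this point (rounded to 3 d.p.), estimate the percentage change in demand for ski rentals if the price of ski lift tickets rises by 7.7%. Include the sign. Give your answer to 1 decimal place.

0.9%

At P_A = 12.71, P_B = 25: Q_A = 1509.8.
∂Q_A/∂P_B = 7.
ε = (∂Q_A/∂P_B)(P_B/Q_A) = 7.0000 × 25/1509.8 ≈ 0.116.
%ΔQ_A ≈ ε × %ΔP_B = 0.116 × (7.7%) = 0.9%.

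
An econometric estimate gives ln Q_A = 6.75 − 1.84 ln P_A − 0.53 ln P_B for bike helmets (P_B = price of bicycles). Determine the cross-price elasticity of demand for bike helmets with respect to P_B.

-0.53

In a log-linear (constant-elasticity) demand function, the coefficient on ln P_B is the cross-price elasticity.
ε = -0.53. Negative, so bike helmets and bicycles are complements.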